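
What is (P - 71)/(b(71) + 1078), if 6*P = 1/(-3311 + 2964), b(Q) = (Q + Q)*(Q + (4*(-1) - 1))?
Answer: -147823/21756900 ≈ -0.0067943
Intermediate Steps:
b(Q) = 2*Q*(-5 + Q) (b(Q) = (2*Q)*(Q + (-4 - 1)) = (2*Q)*(Q - 5) = (2*Q)*(-5 + Q) = 2*Q*(-5 + Q))
P = -1/2082 (P = 1/(6*(-3311 + 2964)) = (1/6)/(-347) = (1/6)*(-1/347) = -1/2082 ≈ -0.00048031)
(P - 71)/(b(71) + 1078) = (-1/2082 - 71)/(2*71*(-5 + 71) + 1078) = -147823/(2082*(2*71*66 + 1078)) = -147823/(2082*(9372 + 1078)) = -147823/2082/10450 = -147823/2082*1/10450 = -147823/21756900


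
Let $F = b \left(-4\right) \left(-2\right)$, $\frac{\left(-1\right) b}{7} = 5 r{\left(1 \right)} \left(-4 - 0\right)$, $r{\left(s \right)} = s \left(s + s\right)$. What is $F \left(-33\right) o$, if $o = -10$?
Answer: $739200$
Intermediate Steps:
$r{\left(s \right)} = 2 s^{2}$ ($r{\left(s \right)} = s 2 s = 2 s^{2}$)
$b = 280$ ($b = - 7 \cdot 5 \cdot 2 \cdot 1^{2} \left(-4 - 0\right) = - 7 \cdot 5 \cdot 2 \cdot 1 \left(-4 + 0\right) = - 7 \cdot 5 \cdot 2 \left(-4\right) = - 7 \cdot 10 \left(-4\right) = \left(-7\right) \left(-40\right) = 280$)
$F = 2240$ ($F = 280 \left(-4\right) \left(-2\right) = \left(-1120\right) \left(-2\right) = 2240$)
$F \left(-33\right) o = 2240 \left(-33\right) \left(-10\right) = \left(-73920\right) \left(-10\right) = 739200$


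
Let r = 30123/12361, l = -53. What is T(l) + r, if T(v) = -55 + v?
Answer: -1304865/12361 ≈ -105.56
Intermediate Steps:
r = 30123/12361 (r = 30123*(1/12361) = 30123/12361 ≈ 2.4369)
T(l) + r = (-55 - 53) + 30123/12361 = -108 + 30123/12361 = -1304865/12361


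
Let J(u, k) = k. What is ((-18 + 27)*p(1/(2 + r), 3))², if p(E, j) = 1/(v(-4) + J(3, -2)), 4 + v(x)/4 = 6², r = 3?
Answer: 1/196 ≈ 0.0051020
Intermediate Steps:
v(x) = 128 (v(x) = -16 + 4*6² = -16 + 4*36 = -16 + 144 = 128)
p(E, j) = 1/126 (p(E, j) = 1/(128 - 2) = 1/126)
((-18 + 27)*p(1/(2 + r), 3))² = ((-18 + 27)*(1/126))² = (9*(1/126))² = (1/14)² = 1/196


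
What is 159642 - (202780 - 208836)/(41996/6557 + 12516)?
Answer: 1638518727641/10263676 ≈ 1.5964e+5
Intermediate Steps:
159642 - (202780 - 208836)/(41996/6557 + 12516) = 159642 - (-6056)/(41996*(1/6557) + 12516) = 159642 - (-6056)/(41996/6557 + 12516) = 159642 - (-6056)/82109408/6557 = 159642 - (-6056)*6557/82109408 = 159642 - 1*(-4963649/10263676) = 159642 + 4963649/10263676 = 1638518727641/10263676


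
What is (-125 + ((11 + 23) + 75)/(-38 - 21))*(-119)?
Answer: 890596/59 ≈ 15095.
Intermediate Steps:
(-125 + ((11 + 23) + 75)/(-38 - 21))*(-119) = (-125 + (34 + 75)/(-59))*(-119) = (-125 + 109*(-1/59))*(-119) = (-125 - 109/59)*(-119) = -7484/59*(-119) = 890596/59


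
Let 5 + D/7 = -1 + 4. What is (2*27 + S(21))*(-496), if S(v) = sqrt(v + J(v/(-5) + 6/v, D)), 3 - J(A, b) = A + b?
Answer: -26784 - 1488*sqrt(5705)/35 ≈ -29995.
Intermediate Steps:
D = -14 (D = -35 + 7*(-1 + 4) = -35 + 7*3 = -35 + 21 = -14)
J(A, b) = 3 - A - b (J(A, b) = 3 - (A + b) = 3 + (-A - b) = 3 - A - b)
S(v) = sqrt(17 - 6/v + 6*v/5) (S(v) = sqrt(v + (3 - (v/(-5) + 6/v) - 1*(-14))) = sqrt(v + (3 - (v*(-1/5) + 6/v) + 14)) = sqrt(v + (3 - (-v/5 + 6/v) + 14)) = sqrt(v + (3 - (6/v - v/5) + 14)) = sqrt(v + (3 + (-6/v + v/5) + 14)) = sqrt(v + (17 - 6/v + v/5)) = sqrt(17 - 6/v + 6*v/5))
(2*27 + S(21))*(-496) = (2*27 + sqrt(425 - 150/21 + 30*21)/5)*(-496) = (54 + sqrt(425 - 150*1/21 + 630)/5)*(-496) = (54 + sqrt(425 - 50/7 + 630)/5)*(-496) = (54 + sqrt(7335/7)/5)*(-496) = (54 + (3*sqrt(5705)/7)/5)*(-496) = (54 + 3*sqrt(5705)/35)*(-496) = -26784 - 1488*sqrt(5705)/35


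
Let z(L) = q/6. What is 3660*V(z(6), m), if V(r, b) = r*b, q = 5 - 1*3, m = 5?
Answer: 6100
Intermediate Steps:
q = 2 (q = 5 - 3 = 2)
z(L) = ⅓ (z(L) = 2/6 = 2*(⅙) = ⅓)
V(r, b) = b*r
3660*V(z(6), m) = 3660*(5*(⅓)) = 3660*(5/3) = 6100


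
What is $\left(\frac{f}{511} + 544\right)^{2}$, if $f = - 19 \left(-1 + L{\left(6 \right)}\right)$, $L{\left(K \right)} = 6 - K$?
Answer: $\frac{77285668009}{261121} \approx 2.9598 \cdot 10^{5}$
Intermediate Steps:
$f = 19$ ($f = - 19 \left(-1 + \left(6 - 6\right)\right) = - 19 \left(-1 + 0\right) = \left(-19\right) \left(-1\right) = 19$)
$\left(\frac{f}{511} + 544\right)^{2} = \left(\frac{19}{511} + 544\right)^{2} = \left(\frac{278003}{511}\right)^{2} = \frac{77285668009}{261121}$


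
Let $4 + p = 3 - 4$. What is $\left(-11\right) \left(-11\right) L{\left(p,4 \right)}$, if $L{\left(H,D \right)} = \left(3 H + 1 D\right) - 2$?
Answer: $-1573$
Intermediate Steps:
$p = -5$ ($p = -4 + \left(3 - 4\right) = -4 - 1 = -5$)
$L{\left(H,D \right)} = -2 + D + 3 H$ ($L{\left(H,D \right)} = \left(3 H + D\right) - 2 = \left(D + 3 H\right) - 2 = -2 + D + 3 H$)
$\left(-11\right) \left(-11\right) L{\left(p,4 \right)} = \left(-11\right) \left(-11\right) \left(-2 + 4 + 3 \left(-5\right)\right) = 121 \left(-2 + 4 - 15\right) = 121 \left(-13\right) = -1573$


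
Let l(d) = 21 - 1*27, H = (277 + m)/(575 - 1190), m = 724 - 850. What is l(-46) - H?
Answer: -3539/615 ≈ -5.7545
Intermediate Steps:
m = -126
H = -151/615 (H = (277 - 126)/(575 - 1190) = 151/(-615) = 151*(-1/615) = -151/615 ≈ -0.24553)
l(d) = -6 (l(d) = 21 - 27 = -6)
l(-46) - H = -6 - 1*(-151/615) = -6 + 151/615 = -3539/615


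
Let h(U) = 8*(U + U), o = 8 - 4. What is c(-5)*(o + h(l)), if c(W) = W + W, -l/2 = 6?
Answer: 1880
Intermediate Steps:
l = -12 (l = -2*6 = -12)
c(W) = 2*W
o = 4
h(U) = 16*U (h(U) = 8*(2*U) = 16*U)
c(-5)*(o + h(l)) = (2*(-5))*(4 + 16*(-12)) = -10*(4 - 192) = -10*(-188) = 1880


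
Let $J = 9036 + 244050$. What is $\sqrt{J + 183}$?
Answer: $3 \sqrt{28141} \approx 503.26$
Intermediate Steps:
$J = 253086$
$\sqrt{J + 183} = \sqrt{253086 + 183} = \sqrt{253269} = 3 \sqrt{28141}$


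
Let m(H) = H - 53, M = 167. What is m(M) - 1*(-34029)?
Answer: 34143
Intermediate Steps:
m(H) = -53 + H
m(M) - 1*(-34029) = (-53 + 167) - 1*(-34029) = 114 + 34029 = 34143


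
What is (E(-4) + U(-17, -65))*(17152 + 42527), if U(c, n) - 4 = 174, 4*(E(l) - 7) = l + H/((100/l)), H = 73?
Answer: 1093737033/100 ≈ 1.0937e+7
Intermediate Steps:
E(l) = 7 + 173*l/400 (E(l) = 7 + (l + 73/((100/l)))/4 = 7 + (l + 73*(l/100))/4 = 7 + (l + 73*l/100)/4 = 7 + (173*l/100)/4 = 7 + 173*l/400)
U(c, n) = 178 (U(c, n) = 4 + 174 = 178)
(E(-4) + U(-17, -65))*(17152 + 42527) = ((7 + (173/400)*(-4)) + 178)*(17152 + 42527) = ((7 - 173/100) + 178)*59679 = (527/100 + 178)*59679 = (18327/100)*59679 = 1093737033/100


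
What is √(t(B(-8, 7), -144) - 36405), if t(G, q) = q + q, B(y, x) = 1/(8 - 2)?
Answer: 9*I*√453 ≈ 191.55*I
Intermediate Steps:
B(y, x) = ⅙ (B(y, x) = 1/6 = ⅙)
t(G, q) = 2*q
√(t(B(-8, 7), -144) - 36405) = √(2*(-144) - 36405) = √(-288 - 36405) = √(-36693) = 9*I*√453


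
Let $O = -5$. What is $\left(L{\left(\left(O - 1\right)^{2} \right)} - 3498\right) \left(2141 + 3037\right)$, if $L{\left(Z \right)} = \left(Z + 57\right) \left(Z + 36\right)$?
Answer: $16559244$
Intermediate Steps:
$L{\left(Z \right)} = \left(36 + Z\right) \left(57 + Z\right)$ ($L{\left(Z \right)} = \left(57 + Z\right) \left(36 + Z\right) = \left(36 + Z\right) \left(57 + Z\right)$)
$\left(L{\left(\left(O - 1\right)^{2} \right)} - 3498\right) \left(2141 + 3037\right) = \left(\left(2052 + \left(\left(-5 - 1\right)^{2}\right)^{2} + 93 \left(-5 - 1\right)^{2}\right) - 3498\right) \left(2141 + 3037\right) = \left(\left(2052 + \left(\left(-6\right)^{2}\right)^{2} + 93 \left(-6\right)^{2}\right) - 3498\right) 5178 = \left(\left(2052 + 36^{2} + 93 \cdot 36\right) - 3498\right) 5178 = \left(\left(2052 + 1296 + 3348\right) - 3498\right) 5178 = \left(6696 - 3498\right) 5178 = 3198 \cdot 5178 = 16559244$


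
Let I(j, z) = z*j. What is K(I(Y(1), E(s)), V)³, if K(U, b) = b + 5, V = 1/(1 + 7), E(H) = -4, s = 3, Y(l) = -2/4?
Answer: 68921/512 ≈ 134.61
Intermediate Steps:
Y(l) = -½ (Y(l) = -2*¼ = -½)
I(j, z) = j*z
V = ⅛ (V = 1/8 = ⅛ ≈ 0.12500)
K(U, b) = 5 + b
K(I(Y(1), E(s)), V)³ = (5 + ⅛)³ = (41/8)³ = 68921/512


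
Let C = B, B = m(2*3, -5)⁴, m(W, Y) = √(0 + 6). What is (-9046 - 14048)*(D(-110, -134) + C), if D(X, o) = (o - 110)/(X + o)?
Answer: -854478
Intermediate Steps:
m(W, Y) = √6
D(X, o) = (-110 + o)/(X + o)
B = 36 (B = (√6)⁴ = 36)
C = 36
(-9046 - 14048)*(D(-110, -134) + C) = (-9046 - 14048)*((-110 - 134)/(-110 - 134) + 36) = -23094*(-244/(-244) + 36) = -23094*(-1/244*(-244) + 36) = -23094*(1 + 36) = -23094*37 = -854478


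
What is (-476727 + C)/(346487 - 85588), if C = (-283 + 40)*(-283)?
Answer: -407958/260899 ≈ -1.5637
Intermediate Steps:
C = 68769 (C = -243*(-283) = 68769)
(-476727 + C)/(346487 - 85588) = (-476727 + 68769)/(346487 - 85588) = -407958/260899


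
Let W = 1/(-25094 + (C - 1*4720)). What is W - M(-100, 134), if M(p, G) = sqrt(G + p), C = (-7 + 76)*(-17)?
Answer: -1/30987 - sqrt(34) ≈ -5.8310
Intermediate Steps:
C = -1173 (C = 69*(-17) = -1173)
W = -1/30987 (W = 1/(-25094 + (-1173 - 1*4720)) = 1/(-25094 + (-1173 - 4720)) = 1/(-25094 - 5893) = 1/(-30987) = -1/30987 ≈ -3.2272e-5)
W - M(-100, 134) = -1/30987 - sqrt(134 - 100) = -1/30987 - sqrt(34)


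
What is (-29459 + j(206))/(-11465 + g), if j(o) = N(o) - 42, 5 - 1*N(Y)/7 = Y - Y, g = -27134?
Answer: 29466/38599 ≈ 0.76339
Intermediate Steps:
N(Y) = 35 (N(Y) = 35 - 7*(Y - Y) = 35 - 7*0 = 35 + 0 = 35)
j(o) = -7 (j(o) = 35 - 42 = -7)
(-29459 + j(206))/(-11465 + g) = (-29459 - 7)/(-11465 - 27134) = -29466/(-38599) = -29466*(-1/38599) = 29466/38599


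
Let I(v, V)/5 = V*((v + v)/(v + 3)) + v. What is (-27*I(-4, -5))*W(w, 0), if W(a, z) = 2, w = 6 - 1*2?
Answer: 11880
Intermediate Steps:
w = 4 (w = 6 - 2 = 4)
I(v, V) = 5*v + 10*V*v/(3 + v) (I(v, V) = 5*(V*((v + v)/(v + 3)) + v) = 5*(V*((2*v)/(3 + v)) + v) = 5*(V*(2*v/(3 + v)) + v) = 5*(2*V*v/(3 + v) + v) = 5*(v + 2*V*v/(3 + v)) = 5*v + 10*V*v/(3 + v))
(-27*I(-4, -5))*W(w, 0) = -135*(-4)*(3 - 4 + 2*(-5))/(3 - 4)*2 = -135*(-4)*(3 - 4 - 10)/(-1)*2 = -135*(-4)*(-1)*(-11)*2 = -27*(-220)*2 = 5940*2 = 11880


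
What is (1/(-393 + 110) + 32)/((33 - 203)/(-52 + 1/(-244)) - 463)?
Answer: -114898895/1650888141 ≈ -0.069598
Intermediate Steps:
(1/(-393 + 110) + 32)/((33 - 203)/(-52 + 1/(-244)) - 463) = (1/(-283) + 32)/(-170/(-52 - 1/244) - 463) = (-1/283 + 32)/(-170/(-12689/244) - 463) = 9055/(283*(-170*(-244/12689) - 463)) = 9055/(283*(41480/12689 - 463)) = 9055/(283*(-5833527/12689)) = (9055/283)*(-12689/5833527) = -114898895/1650888141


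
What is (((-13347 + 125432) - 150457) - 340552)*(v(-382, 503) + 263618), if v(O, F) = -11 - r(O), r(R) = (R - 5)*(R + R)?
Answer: 12148682364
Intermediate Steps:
r(R) = 2*R*(-5 + R) (r(R) = (-5 + R)*(2*R) = 2*R*(-5 + R))
v(O, F) = -11 - 2*O*(-5 + O)
(((-13347 + 125432) - 150457) - 340552)*(v(-382, 503) + 263618) = (((-13347 + 125432) - 150457) - 340552)*((-11 - 2*(-382)*(-5 - 382)) + 263618) = ((112085 - 150457) - 340552)*((-11 - 2*(-382)*(-387)) + 263618) = (-38372 - 340552)*((-11 - 295668) + 263618) = -378924*(-295679 + 263618) = -378924*(-32061) = 12148682364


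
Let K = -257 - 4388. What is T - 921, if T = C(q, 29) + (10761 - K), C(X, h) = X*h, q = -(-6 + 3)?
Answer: 14572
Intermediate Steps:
K = -4645
q = 3 (q = -1*(-3) = 3)
T = 15493 (T = 3*29 + (10761 - 1*(-4645)) = 87 + (10761 + 4645) = 87 + 15406 = 15493)
T - 921 = 15493 - 921 = 14572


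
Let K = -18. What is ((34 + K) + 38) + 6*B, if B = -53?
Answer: -264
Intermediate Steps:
((34 + K) + 38) + 6*B = ((34 - 18) + 38) + 6*(-53) = (16 + 38) - 318 = 54 - 318 = -264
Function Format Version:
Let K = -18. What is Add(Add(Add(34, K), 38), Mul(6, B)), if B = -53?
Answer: -264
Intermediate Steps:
Add(Add(Add(34, K), 38), Mul(6, B)) = Add(Add(Add(34, -18), 38), Mul(6, -53)) = Add(Add(16, 38), -318) = Add(54, -318) = -264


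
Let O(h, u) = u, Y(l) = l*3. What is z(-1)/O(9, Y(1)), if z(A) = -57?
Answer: -19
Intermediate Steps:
Y(l) = 3*l
z(-1)/O(9, Y(1)) = -57/(3*1) = -57/3 = -57*⅓ = -19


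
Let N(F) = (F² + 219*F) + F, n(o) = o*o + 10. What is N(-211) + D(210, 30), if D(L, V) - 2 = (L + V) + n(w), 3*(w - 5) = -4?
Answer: -14702/9 ≈ -1633.6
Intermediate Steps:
w = 11/3 (w = 5 + (⅓)*(-4) = 5 - 4/3 = 11/3 ≈ 3.6667)
n(o) = 10 + o² (n(o) = o² + 10 = 10 + o²)
D(L, V) = 229/9 + L + V (D(L, V) = 2 + ((L + V) + (10 + (11/3)²)) = 2 + ((L + V) + (10 + 121/9)) = 2 + ((L + V) + 211/9) = 2 + (211/9 + L + V) = 229/9 + L + V)
N(F) = F² + 220*F
N(-211) + D(210, 30) = -211*(220 - 211) + (229/9 + 210 + 30) = -211*9 + 2389/9 = -1899 + 2389/9 = -14702/9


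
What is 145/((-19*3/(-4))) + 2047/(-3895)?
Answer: 112759/11685 ≈ 9.6499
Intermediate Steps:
145/((-19*3/(-4))) + 2047/(-3895) = 145/((-(-19)*3/4)) + 2047*(-1/3895) = 145/((-19*(-¾))) - 2047/3895 = 145/(57/4) - 2047/3895 = 145*(4/57) - 2047/3895 = 580/57 - 2047/3895 = 112759/11685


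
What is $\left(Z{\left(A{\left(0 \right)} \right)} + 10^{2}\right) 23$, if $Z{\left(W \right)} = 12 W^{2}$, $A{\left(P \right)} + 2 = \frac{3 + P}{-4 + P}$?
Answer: $\frac{17549}{4} \approx 4387.3$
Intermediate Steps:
$A{\left(P \right)} = -2 + \frac{3 + P}{-4 + P}$
$\left(Z{\left(A{\left(0 \right)} \right)} + 10^{2}\right) 23 = \left(12 \left(\frac{11 - 0}{-4 + 0}\right)^{2} + 10^{2}\right) 23 = \left(12 \left(\frac{11 + 0}{-4}\right)^{2} + 100\right) 23 = \left(12 \left(\left(- \frac{1}{4}\right) 11\right)^{2} + 100\right) 23 = \left(12 \left(- \frac{11}{4}\right)^{2} + 100\right) 23 = \left(12 \cdot \frac{121}{16} + 100\right) 23 = \left(\frac{363}{4} + 100\right) 23 = \frac{763}{4} \cdot 23 = \frac{17549}{4}$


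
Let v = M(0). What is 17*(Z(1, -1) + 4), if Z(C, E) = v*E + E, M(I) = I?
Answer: 51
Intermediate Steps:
v = 0
Z(C, E) = E (Z(C, E) = 0*E + E = 0 + E = E)
17*(Z(1, -1) + 4) = 17*(-1 + 4) = 17*3 = 51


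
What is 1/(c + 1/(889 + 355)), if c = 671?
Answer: 1244/834725 ≈ 0.0014903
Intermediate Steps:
1/(c + 1/(889 + 355)) = 1/(671 + 1/(889 + 355)) = 1/(671 + 1/1244) = 1/(834725/1244) = 1244/834725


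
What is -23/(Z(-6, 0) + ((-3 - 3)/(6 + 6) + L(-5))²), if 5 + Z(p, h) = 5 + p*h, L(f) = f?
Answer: -92/121 ≈ -0.76033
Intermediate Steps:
Z(p, h) = h*p (Z(p, h) = -5 + (5 + p*h) = -5 + (5 + h*p) = h*p)
-23/(Z(-6, 0) + ((-3 - 3)/(6 + 6) + L(-5))²) = -23/(0*(-6) + ((-3 - 3)/(6 + 6) - 5)²) = -23/(0 + (-6/12 - 5)²) = -23/(0 + (-6*1/12 - 5)²) = -23/(0 + (-½ - 5)²) = -23/(0 + (-11/2)²) = -23/(0 + 121/4) = -23/(121/4) = (4/121)*(-23) = -92/121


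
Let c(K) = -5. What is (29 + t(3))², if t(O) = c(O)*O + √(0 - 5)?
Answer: (14 + I*√5)² ≈ 191.0 + 62.61*I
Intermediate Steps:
t(O) = -5*O + I*√5 (t(O) = -5*O + √(0 - 5) = -5*O + √(-5) = -5*O + I*√5)
(29 + t(3))² = (29 + (-5*3 + I*√5))² = (29 + (-15 + I*√5))² = (14 + I*√5)²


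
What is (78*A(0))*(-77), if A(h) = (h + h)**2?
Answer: 0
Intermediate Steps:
A(h) = 4*h**2 (A(h) = (2*h)**2 = 4*h**2)
(78*A(0))*(-77) = (78*(4*0**2))*(-77) = (78*(4*0))*(-77) = (78*0)*(-77) = 0*(-77) = 0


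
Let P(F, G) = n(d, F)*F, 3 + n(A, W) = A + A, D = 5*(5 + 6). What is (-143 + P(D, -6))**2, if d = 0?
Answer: 94864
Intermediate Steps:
D = 55 (D = 5*11 = 55)
n(A, W) = -3 + 2*A (n(A, W) = -3 + (A + A) = -3 + 2*A)
P(F, G) = -3*F (P(F, G) = (-3 + 2*0)*F = (-3 + 0)*F = -3*F)
(-143 + P(D, -6))**2 = (-143 - 3*55)**2 = (-143 - 165)**2 = (-308)**2 = 94864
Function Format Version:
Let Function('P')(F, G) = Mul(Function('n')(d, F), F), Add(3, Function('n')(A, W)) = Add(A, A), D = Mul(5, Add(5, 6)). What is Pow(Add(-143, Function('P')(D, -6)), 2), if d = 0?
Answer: 94864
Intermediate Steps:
D = 55 (D = Mul(5, 11) = 55)
Function('n')(A, W) = Add(-3, Mul(2, A)) (Function('n')(A, W) = Add(-3, Add(A, A)) = Add(-3, Mul(2, A)))
Function('P')(F, G) = Mul(-3, F) (Function('P')(F, G) = Mul(Add(-3, Mul(2, 0)), F) = Mul(Add(-3, 0), F) = Mul(-3, F))
Pow(Add(-143, Function('P')(D, -6)), 2) = Pow(Add(-143, Mul(-3, 55)), 2) = Pow(Add(-143, -165), 2) = Pow(-308, 2) = 94864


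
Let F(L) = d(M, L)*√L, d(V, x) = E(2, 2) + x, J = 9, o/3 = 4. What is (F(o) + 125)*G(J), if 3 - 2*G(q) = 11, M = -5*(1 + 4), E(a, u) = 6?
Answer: -500 - 144*√3 ≈ -749.42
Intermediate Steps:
o = 12 (o = 3*4 = 12)
M = -25 (M = -5*5 = -25)
G(q) = -4 (G(q) = 3/2 - ½*11 = 3/2 - 11/2 = -4)
d(V, x) = 6 + x
F(L) = √L*(6 + L) (F(L) = (6 + L)*√L = √L*(6 + L))
(F(o) + 125)*G(J) = (√12*(6 + 12) + 125)*(-4) = ((2*√3)*18 + 125)*(-4) = (36*√3 + 125)*(-4) = (125 + 36*√3)*(-4) = -500 - 144*√3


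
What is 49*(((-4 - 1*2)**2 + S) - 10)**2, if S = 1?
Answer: 35721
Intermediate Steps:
49*(((-4 - 1*2)**2 + S) - 10)**2 = 49*(((-4 - 1*2)**2 + 1) - 10)**2 = 49*(((-4 - 2)**2 + 1) - 10)**2 = 49*(((-6)**2 + 1) - 10)**2 = 49*((36 + 1) - 10)**2 = 49*(37 - 10)**2 = 49*27**2 = 49*729 = 35721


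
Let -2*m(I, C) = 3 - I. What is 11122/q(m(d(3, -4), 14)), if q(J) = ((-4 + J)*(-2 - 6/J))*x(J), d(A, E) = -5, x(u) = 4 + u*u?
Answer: 5561/40 ≈ 139.02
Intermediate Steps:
x(u) = 4 + u**2
m(I, C) = -3/2 + I/2 (m(I, C) = -(3 - I)/2 = -3/2 + I/2)
q(J) = (-4 + J)*(-2 - 6/J)*(4 + J**2) (q(J) = ((-4 + J)*(-2 - 6/J))*(4 + J**2) = (-4 + J)*(-2 - 6/J)*(4 + J**2))
11122/q(m(d(3, -4), 14)) = 11122/((-2*(-12 + (-3/2 + (1/2)*(-5))*(-1 + (-3/2 + (1/2)*(-5))))*(4 + (-3/2 + (1/2)*(-5))**2)/(-3/2 + (1/2)*(-5)))) = 11122/((-2*(-12 + (-3/2 - 5/2)*(-1 + (-3/2 - 5/2)))*(4 + (-3/2 - 5/2)**2)/(-3/2 - 5/2))) = 11122/((-2*(-12 - 4*(-1 - 4))*(4 + (-4)**2)/(-4))) = 11122/((-2*(-1/4)*(-12 - 4*(-5))*(4 + 16))) = 11122/((-2*(-1/4)*(-12 + 20)*20)) = 11122/((-2*(-1/4)*8*20)) = 11122/80 = 11122*(1/80) = 5561/40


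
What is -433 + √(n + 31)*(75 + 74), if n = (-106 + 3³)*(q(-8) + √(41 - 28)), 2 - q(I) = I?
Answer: -433 + 149*I*√(759 + 79*√13) ≈ -433.0 + 4814.0*I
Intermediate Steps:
q(I) = 2 - I
n = -790 - 79*√13 (n = (-106 + 3³)*((2 - 1*(-8)) + √(41 - 28)) = (-106 + 27)*((2 + 8) + √13) = -79*(10 + √13) = -790 - 79*√13 ≈ -1074.8)
-433 + √(n + 31)*(75 + 74) = -433 + √((-790 - 79*√13) + 31)*(75 + 74) = -433 + √(-759 - 79*√13)*149 = -433 + 149*√(-759 - 79*√13)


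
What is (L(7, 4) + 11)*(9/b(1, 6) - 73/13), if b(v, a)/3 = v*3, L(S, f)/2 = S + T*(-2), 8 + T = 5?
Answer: -2220/13 ≈ -170.77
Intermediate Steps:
T = -3 (T = -8 + 5 = -3)
L(S, f) = 12 + 2*S (L(S, f) = 2*(S - 3*(-2)) = 2*(S + 6) = 2*(6 + S) = 12 + 2*S)
b(v, a) = 9*v (b(v, a) = 3*(v*3) = 3*(3*v) = 9*v)
(L(7, 4) + 11)*(9/b(1, 6) - 73/13) = ((12 + 2*7) + 11)*(9/((9*1)) - 73/13) = ((12 + 14) + 11)*(9/9 - 73*1/13) = (26 + 11)*(9*(1/9) - 73/13) = 37*(1 - 73/13) = 37*(-60/13) = -2220/13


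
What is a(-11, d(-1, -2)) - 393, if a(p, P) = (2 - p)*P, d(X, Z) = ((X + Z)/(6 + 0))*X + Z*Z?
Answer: -669/2 ≈ -334.50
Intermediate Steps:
d(X, Z) = Z² + X*(X/6 + Z/6) (d(X, Z) = ((X + Z)/6)*X + Z² = ((X + Z)*(⅙))*X + Z² = (X/6 + Z/6)*X + Z² = X*(X/6 + Z/6) + Z² = Z² + X*(X/6 + Z/6))
a(p, P) = P*(2 - p)
a(-11, d(-1, -2)) - 393 = ((-2)² + (⅙)*(-1)² + (⅙)*(-1)*(-2))*(2 - 1*(-11)) - 393 = (4 + (⅙)*1 + ⅓)*(2 + 11) - 393 = (4 + ⅙ + ⅓)*13 - 393 = (9/2)*13 - 393 = 117/2 - 393 = -669/2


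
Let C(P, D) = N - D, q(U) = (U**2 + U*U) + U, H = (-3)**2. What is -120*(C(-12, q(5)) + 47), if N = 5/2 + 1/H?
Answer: 1940/3 ≈ 646.67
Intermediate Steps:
H = 9
N = 47/18 (N = 5/2 + 1/9 = 47/18 ≈ 2.6111)
q(U) = U + 2*U**2 (q(U) = (U**2 + U**2) + U = 2*U**2 + U = U + 2*U**2)
C(P, D) = 47/18 - D
-120*(C(-12, q(5)) + 47) = -120*((47/18 - 5*(1 + 2*5)) + 47) = -120*((47/18 - 5*(1 + 10)) + 47) = -120*((47/18 - 5*11) + 47) = -120*((47/18 - 1*55) + 47) = -120*((47/18 - 55) + 47) = -120*(-943/18 + 47) = -120*(-97/18) = 1940/3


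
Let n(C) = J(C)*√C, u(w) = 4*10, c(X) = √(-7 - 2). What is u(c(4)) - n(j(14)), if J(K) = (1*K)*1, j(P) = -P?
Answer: 40 + 14*I*√14 ≈ 40.0 + 52.383*I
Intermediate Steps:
J(K) = K (J(K) = K*1 = K)
c(X) = 3*I (c(X) = √(-9) = 3*I)
u(w) = 40
n(C) = C^(3/2) (n(C) = C*√C = C^(3/2))
u(c(4)) - n(j(14)) = 40 - (-1*14)^(3/2) = 40 - (-14)^(3/2) = 40 - (-14)*I*√14 = 40 + 14*I*√14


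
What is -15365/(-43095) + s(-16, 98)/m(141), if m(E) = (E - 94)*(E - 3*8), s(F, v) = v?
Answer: 454951/1215279 ≈ 0.37436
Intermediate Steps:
m(E) = (-94 + E)*(-24 + E) (m(E) = (-94 + E)*(E - 24) = (-94 + E)*(-24 + E))
-15365/(-43095) + s(-16, 98)/m(141) = -15365/(-43095) + 98/(2256 + 141² - 118*141) = -15365*(-1/43095) + 98/(2256 + 19881 - 16638) = 3073/8619 + 98/5499 = 454951/1215279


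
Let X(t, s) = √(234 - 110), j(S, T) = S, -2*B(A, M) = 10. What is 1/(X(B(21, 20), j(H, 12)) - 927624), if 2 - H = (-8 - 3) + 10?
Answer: -231906/215121571313 - √31/430243142626 ≈ -1.0780e-6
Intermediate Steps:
B(A, M) = -5 (B(A, M) = -½*10 = -5)
H = 3 (H = 2 - ((-8 - 3) + 10) = 2 - (-11 + 10) = 2 - 1*(-1) = 2 + 1 = 3)
X(t, s) = 2*√31 (X(t, s) = √124 = 2*√31)
1/(X(B(21, 20), j(H, 12)) - 927624) = 1/(2*√31 - 927624) = 1/(-927624 + 2*√31)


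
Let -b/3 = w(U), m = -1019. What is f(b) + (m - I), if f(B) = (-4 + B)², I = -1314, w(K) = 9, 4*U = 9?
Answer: 1256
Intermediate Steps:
U = 9/4 (U = (¼)*9 = 9/4 ≈ 2.2500)
b = -27 (b = -3*9 = -27)
f(b) + (m - I) = (-4 - 27)² + (-1019 - 1*(-1314)) = (-31)² + (-1019 + 1314) = 961 + 295 = 1256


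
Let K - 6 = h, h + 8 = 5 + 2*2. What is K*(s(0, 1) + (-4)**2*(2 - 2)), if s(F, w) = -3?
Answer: -21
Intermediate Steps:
h = 1 (h = -8 + (5 + 2*2) = -8 + (5 + 4) = -8 + 9 = 1)
K = 7 (K = 6 + 1 = 7)
K*(s(0, 1) + (-4)**2*(2 - 2)) = 7*(-3 + (-4)**2*(2 - 2)) = 7*(-3 + 16*0) = 7*(-3 + 0) = 7*(-3) = -21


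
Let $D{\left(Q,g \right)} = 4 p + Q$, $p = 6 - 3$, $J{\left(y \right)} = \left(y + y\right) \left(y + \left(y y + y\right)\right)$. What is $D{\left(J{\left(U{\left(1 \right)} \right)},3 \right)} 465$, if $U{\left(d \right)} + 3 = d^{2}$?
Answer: $5580$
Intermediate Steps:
$U{\left(d \right)} = -3 + d^{2}$
$J{\left(y \right)} = 2 y \left(y^{2} + 2 y\right)$ ($J{\left(y \right)} = 2 y \left(y + \left(y^{2} + y\right)\right) = 2 y \left(y + \left(y + y^{2}\right)\right) = 2 y \left(y^{2} + 2 y\right)$)
$p = 3$ ($p = 6 - 3 = 3$)
$D{\left(Q,g \right)} = 12 + Q$ ($D{\left(Q,g \right)} = 4 \cdot 3 + Q = 12 + Q$)
$D{\left(J{\left(U{\left(1 \right)} \right)},3 \right)} 465 = \left(12 + 2 \left(-3 + 1^{2}\right)^{2} \left(2 - \left(3 - 1^{2}\right)\right)\right) 465 = \left(12 + 2 \left(-3 + 1\right)^{2} \left(2 + \left(-3 + 1\right)\right)\right) 465 = \left(12 + 2 \left(-2\right)^{2} \left(2 - 2\right)\right) 465 = \left(12 + 2 \cdot 4 \cdot 0\right) 465 = \left(12 + 0\right) 465 = 12 \cdot 465 = 5580$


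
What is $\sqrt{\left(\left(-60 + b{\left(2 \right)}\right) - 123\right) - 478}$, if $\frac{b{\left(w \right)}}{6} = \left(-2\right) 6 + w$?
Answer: $i \sqrt{721} \approx 26.851 i$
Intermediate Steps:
$b{\left(w \right)} = -72 + 6 w$ ($b{\left(w \right)} = 6 \left(\left(-2\right) 6 + w\right) = 6 \left(-12 + w\right) = -72 + 6 w$)
$\sqrt{\left(\left(-60 + b{\left(2 \right)}\right) - 123\right) - 478} = \sqrt{\left(\left(-60 + \left(-72 + 6 \cdot 2\right)\right) - 123\right) - 478} = \sqrt{\left(\left(-60 + \left(-72 + 12\right)\right) - 123\right) - 478} = \sqrt{\left(\left(-60 - 60\right) - 123\right) - 478} = \sqrt{\left(-120 - 123\right) - 478} = \sqrt{-243 - 478} = \sqrt{-721} = i \sqrt{721}$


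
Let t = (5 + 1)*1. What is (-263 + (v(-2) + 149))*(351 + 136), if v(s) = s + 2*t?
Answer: -50648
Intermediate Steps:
t = 6 (t = 6*1 = 6)
v(s) = 12 + s (v(s) = s + 2*6 = s + 12 = 12 + s)
(-263 + (v(-2) + 149))*(351 + 136) = (-263 + ((12 - 2) + 149))*(351 + 136) = (-263 + (10 + 149))*487 = (-263 + 159)*487 = -104*487 = -50648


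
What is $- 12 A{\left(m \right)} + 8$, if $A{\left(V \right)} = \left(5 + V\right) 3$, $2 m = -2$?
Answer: $-136$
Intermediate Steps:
$m = -1$ ($m = \frac{1}{2} \left(-2\right) = -1$)
$A{\left(V \right)} = 15 + 3 V$
$- 12 A{\left(m \right)} + 8 = - 12 \left(15 + 3 \left(-1\right)\right) + 8 = - 12 \left(15 - 3\right) + 8 = \left(-12\right) 12 + 8 = -144 + 8 = -136$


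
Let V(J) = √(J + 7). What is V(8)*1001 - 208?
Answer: -208 + 1001*√15 ≈ 3668.9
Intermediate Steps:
V(J) = √(7 + J)
V(8)*1001 - 208 = √(7 + 8)*1001 - 208 = √15*1001 - 208 = 1001*√15 - 208 = -208 + 1001*√15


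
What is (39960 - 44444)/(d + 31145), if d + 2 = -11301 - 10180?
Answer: -2242/4831 ≈ -0.46409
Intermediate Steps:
d = -21483 (d = -2 + (-11301 - 10180) = -2 - 21481 = -21483)
(39960 - 44444)/(d + 31145) = (39960 - 44444)/(-21483 + 31145) = -4484/9662 = -4484*1/9662 = -2242/4831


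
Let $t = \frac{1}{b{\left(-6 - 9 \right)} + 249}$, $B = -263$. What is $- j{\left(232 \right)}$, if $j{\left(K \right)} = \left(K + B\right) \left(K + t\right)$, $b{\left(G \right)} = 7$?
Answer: $\frac{1841183}{256} \approx 7192.1$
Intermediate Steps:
$t = \frac{1}{256}$ ($t = \frac{1}{7 + 249} = \frac{1}{256} \approx 0.0039063$)
$j{\left(K \right)} = \left(-263 + K\right) \left(\frac{1}{256} + K\right)$ ($j{\left(K \right)} = \left(K - 263\right) \left(K + \frac{1}{256}\right) = \left(-263 + K\right) \left(\frac{1}{256} + K\right)$)
$- j{\left(232 \right)} = - (- \frac{263}{256} + 232^{2} - \frac{1952483}{32}) = - (- \frac{263}{256} + 53824 - \frac{1952483}{32}) = \left(-1\right) \left(- \frac{1841183}{256}\right) = \frac{1841183}{256}$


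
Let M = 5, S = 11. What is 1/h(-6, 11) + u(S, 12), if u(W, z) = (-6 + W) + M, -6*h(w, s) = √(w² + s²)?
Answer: 10 - 6*√157/157 ≈ 9.5211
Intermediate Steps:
h(w, s) = -√(s² + w²)/6 (h(w, s) = -√(w² + s²)/6 = -√(s² + w²)/6)
u(W, z) = -1 + W (u(W, z) = (-6 + W) + 5 = -1 + W)
1/h(-6, 11) + u(S, 12) = 1/(-√(11² + (-6)²)/6) + (-1 + 11) = 1/(-√(121 + 36)/6) + 10 = 1/(-√157/6) + 10 = -6*√157/157 + 10 = 10 - 6*√157/157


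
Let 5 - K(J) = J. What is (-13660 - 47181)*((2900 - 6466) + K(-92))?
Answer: 211057429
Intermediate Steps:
K(J) = 5 - J
(-13660 - 47181)*((2900 - 6466) + K(-92)) = (-13660 - 47181)*((2900 - 6466) + (5 - 1*(-92))) = -60841*(-3566 + (5 + 92)) = -60841*(-3566 + 97) = -60841*(-3469) = 211057429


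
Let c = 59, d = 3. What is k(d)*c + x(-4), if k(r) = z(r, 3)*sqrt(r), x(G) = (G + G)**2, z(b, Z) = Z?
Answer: 64 + 177*sqrt(3) ≈ 370.57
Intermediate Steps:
x(G) = 4*G**2 (x(G) = (2*G)**2 = 4*G**2)
k(r) = 3*sqrt(r)
k(d)*c + x(-4) = (3*sqrt(3))*59 + 4*(-4)**2 = 177*sqrt(3) + 4*16 = 177*sqrt(3) + 64 = 64 + 177*sqrt(3)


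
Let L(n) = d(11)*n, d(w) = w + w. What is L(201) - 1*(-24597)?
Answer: 29019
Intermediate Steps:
d(w) = 2*w
L(n) = 22*n (L(n) = (2*11)*n = 22*n)
L(201) - 1*(-24597) = 22*201 - 1*(-24597) = 4422 + 24597 = 29019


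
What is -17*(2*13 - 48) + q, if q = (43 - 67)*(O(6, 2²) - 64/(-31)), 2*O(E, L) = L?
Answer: 8570/31 ≈ 276.45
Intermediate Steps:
O(E, L) = L/2
q = -3024/31 (q = (43 - 67)*((½)*2² - 64/(-31)) = -24*((½)*4 - 64*(-1/31)) = -24*(2 + 64/31) = -24*126/31 = -3024/31 ≈ -97.548)
-17*(2*13 - 48) + q = -17*(2*13 - 48) - 3024/31 = -17*(26 - 48) - 3024/31 = -17*(-22) - 3024/31 = 374 - 3024/31 = 8570/31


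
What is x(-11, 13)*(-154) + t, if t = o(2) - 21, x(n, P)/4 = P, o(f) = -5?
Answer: -8034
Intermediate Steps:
x(n, P) = 4*P
t = -26 (t = -5 - 21 = -26)
x(-11, 13)*(-154) + t = (4*13)*(-154) - 26 = 52*(-154) - 26 = -8008 - 26 = -8034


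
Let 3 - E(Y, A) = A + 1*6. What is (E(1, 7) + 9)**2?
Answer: 1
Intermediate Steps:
E(Y, A) = -3 - A (E(Y, A) = 3 - (A + 1*6) = 3 - (A + 6) = 3 - (6 + A) = 3 + (-6 - A) = -3 - A)
(E(1, 7) + 9)**2 = ((-3 - 1*7) + 9)**2 = ((-3 - 7) + 9)**2 = (-10 + 9)**2 = (-1)**2 = 1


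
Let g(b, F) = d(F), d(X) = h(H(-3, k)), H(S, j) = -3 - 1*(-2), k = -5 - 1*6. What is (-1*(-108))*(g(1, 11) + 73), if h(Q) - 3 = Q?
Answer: 8100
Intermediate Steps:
k = -11 (k = -5 - 6 = -11)
H(S, j) = -1 (H(S, j) = -3 + 2 = -1)
h(Q) = 3 + Q
d(X) = 2 (d(X) = 3 - 1 = 2)
g(b, F) = 2
(-1*(-108))*(g(1, 11) + 73) = (-1*(-108))*(2 + 73) = 108*75 = 8100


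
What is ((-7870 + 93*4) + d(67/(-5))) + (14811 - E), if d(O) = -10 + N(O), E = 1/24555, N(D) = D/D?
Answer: 179349719/24555 ≈ 7304.0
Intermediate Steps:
N(D) = 1
E = 1/24555 ≈ 4.0725e-5
d(O) = -9 (d(O) = -10 + 1 = -9)
((-7870 + 93*4) + d(67/(-5))) + (14811 - E) = ((-7870 + 93*4) - 9) + (14811 - 1*1/24555) = ((-7870 + 372) - 9) + (14811 - 1/24555) = (-7498 - 9) + 363684104/24555 = -7507 + 363684104/24555 = 179349719/24555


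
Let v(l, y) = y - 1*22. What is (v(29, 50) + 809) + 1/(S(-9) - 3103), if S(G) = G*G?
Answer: 2529413/3022 ≈ 837.00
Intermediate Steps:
S(G) = G²
v(l, y) = -22 + y (v(l, y) = y - 22 = -22 + y)
(v(29, 50) + 809) + 1/(S(-9) - 3103) = ((-22 + 50) + 809) + 1/((-9)² - 3103) = (28 + 809) + 1/(81 - 3103) = 837 + 1/(-3022) = 837 - 1/3022 = 2529413/3022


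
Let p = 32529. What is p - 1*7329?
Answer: 25200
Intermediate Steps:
p - 1*7329 = 32529 - 1*7329 = 32529 - 7329 = 25200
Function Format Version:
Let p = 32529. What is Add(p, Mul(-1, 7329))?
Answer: 25200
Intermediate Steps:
Add(p, Mul(-1, 7329)) = Add(32529, Mul(-1, 7329)) = Add(32529, -7329) = 25200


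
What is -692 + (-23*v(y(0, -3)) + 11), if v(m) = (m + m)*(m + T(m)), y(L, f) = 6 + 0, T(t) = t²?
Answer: -12273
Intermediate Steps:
y(L, f) = 6
v(m) = 2*m*(m + m²) (v(m) = (m + m)*(m + m²) = (2*m)*(m + m²) = 2*m*(m + m²))
-692 + (-23*v(y(0, -3)) + 11) = -692 + (-46*6²*(1 + 6) + 11) = -692 + (-46*36*7 + 11) = -692 + (-23*504 + 11) = -692 + (-11592 + 11) = -692 - 11581 = -12273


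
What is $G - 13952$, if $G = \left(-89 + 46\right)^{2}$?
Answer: $-12103$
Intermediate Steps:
$G = 1849$ ($G = \left(-43\right)^{2} = 1849$)
$G - 13952 = 1849 - 13952 = -12103$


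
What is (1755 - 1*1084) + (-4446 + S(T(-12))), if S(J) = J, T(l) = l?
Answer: -3787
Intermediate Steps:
(1755 - 1*1084) + (-4446 + S(T(-12))) = (1755 - 1*1084) + (-4446 - 12) = (1755 - 1084) - 4458 = 671 - 4458 = -3787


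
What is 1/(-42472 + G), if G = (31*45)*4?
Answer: -1/36892 ≈ -2.7106e-5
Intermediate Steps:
G = 5580 (G = 1395*4 = 5580)
1/(-42472 + G) = 1/(-42472 + 5580) = 1/(-36892) = -1/36892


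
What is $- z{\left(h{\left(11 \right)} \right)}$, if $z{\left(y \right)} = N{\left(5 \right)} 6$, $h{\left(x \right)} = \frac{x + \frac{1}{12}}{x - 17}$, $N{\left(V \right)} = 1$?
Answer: $-6$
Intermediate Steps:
$h{\left(x \right)} = \frac{\frac{1}{12} + x}{-17 + x}$ ($h{\left(x \right)} = \frac{x + \frac{1}{12}}{-17 + x} = \frac{\frac{1}{12} + x}{-17 + x}$)
$z{\left(y \right)} = 6$ ($z{\left(y \right)} = 1 \cdot 6 = 6$)
$- z{\left(h{\left(11 \right)} \right)} = \left(-1\right) 6 = -6$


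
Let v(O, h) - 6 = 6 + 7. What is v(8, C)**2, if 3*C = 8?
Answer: 361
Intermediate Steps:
C = 8/3 (C = (1/3)*8 = 8/3 ≈ 2.6667)
v(O, h) = 19 (v(O, h) = 6 + (6 + 7) = 6 + 13 = 19)
v(8, C)**2 = 19**2 = 361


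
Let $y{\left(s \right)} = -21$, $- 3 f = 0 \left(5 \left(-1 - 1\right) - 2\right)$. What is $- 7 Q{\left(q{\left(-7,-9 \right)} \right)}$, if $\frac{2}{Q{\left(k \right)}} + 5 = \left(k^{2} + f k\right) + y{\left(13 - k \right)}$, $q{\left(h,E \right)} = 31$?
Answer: $- \frac{14}{935} \approx -0.014973$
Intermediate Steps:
$f = 0$ ($f = - \frac{0 \left(5 \left(-1 - 1\right) - 2\right)}{3} = - \frac{0 \left(5 \left(-2\right) - 2\right)}{3} = - \frac{0 \left(-10 - 2\right)}{3} = - \frac{0 \left(-12\right)}{3} = \left(- \frac{1}{3}\right) 0 = 0$)
$Q{\left(k \right)} = \frac{2}{-26 + k^{2}}$ ($Q{\left(k \right)} = \frac{2}{-5 + \left(\left(k^{2} + 0 k\right) - 21\right)} = \frac{2}{-5 + \left(\left(k^{2} + 0\right) - 21\right)} = \frac{2}{-5 + \left(k^{2} - 21\right)} = \frac{2}{-5 + \left(-21 + k^{2}\right)} = \frac{2}{-26 + k^{2}}$)
$- 7 Q{\left(q{\left(-7,-9 \right)} \right)} = - 7 \frac{2}{-26 + 31^{2}} = - 7 \frac{2}{-26 + 961} = - 7 \cdot \frac{2}{935} = - 7 \cdot 2 \cdot \frac{1}{935} = \left(-7\right) \frac{2}{935} = - \frac{14}{935}$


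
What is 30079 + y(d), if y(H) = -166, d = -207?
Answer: 29913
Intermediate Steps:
30079 + y(d) = 30079 - 166 = 29913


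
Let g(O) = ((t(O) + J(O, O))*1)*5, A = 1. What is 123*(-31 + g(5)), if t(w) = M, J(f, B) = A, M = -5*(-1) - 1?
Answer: -738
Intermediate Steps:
M = 4 (M = 5 - 1 = 4)
J(f, B) = 1
t(w) = 4
g(O) = 25 (g(O) = ((4 + 1)*1)*5 = (5*1)*5 = 5*5 = 25)
123*(-31 + g(5)) = 123*(-31 + 25) = 123*(-6) = -738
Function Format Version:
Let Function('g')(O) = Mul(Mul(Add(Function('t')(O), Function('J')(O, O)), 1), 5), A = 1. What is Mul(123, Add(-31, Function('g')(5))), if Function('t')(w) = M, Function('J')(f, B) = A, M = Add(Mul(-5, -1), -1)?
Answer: -738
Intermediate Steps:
M = 4 (M = Add(5, -1) = 4)
Function('J')(f, B) = 1
Function('t')(w) = 4
Function('g')(O) = 25 (Function('g')(O) = Mul(Mul(Add(4, 1), 1), 5) = Mul(Mul(5, 1), 5) = Mul(5, 5) = 25)
Mul(123, Add(-31, Function('g')(5))) = Mul(123, Add(-31, 25)) = Mul(123, -6) = -738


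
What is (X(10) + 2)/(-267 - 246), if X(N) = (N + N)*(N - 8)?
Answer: -14/171 ≈ -0.081871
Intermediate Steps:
X(N) = 2*N*(-8 + N) (X(N) = (2*N)*(-8 + N) = 2*N*(-8 + N))
(X(10) + 2)/(-267 - 246) = (2*10*(-8 + 10) + 2)/(-267 - 246) = (2*10*2 + 2)/(-513) = (40 + 2)*(-1/513) = 42*(-1/513) = -14/171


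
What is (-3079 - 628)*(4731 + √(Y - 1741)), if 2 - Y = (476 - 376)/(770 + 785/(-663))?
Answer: -17537817 - 3707*I*√722976058847/20389 ≈ -1.7538e+7 - 1.5459e+5*I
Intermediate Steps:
Y = 38126/20389 (Y = 2 - (476 - 376)/(770 + 785/(-663)) = 2 - 100/(770 + 785*(-1/663)) = 2 - 100/(770 - 785/663) = 2 - 100/509725/663 = 2 - 100*663/509725 = 2 - 1*2652/20389 = 2 - 2652/20389 = 38126/20389 ≈ 1.8699)
(-3079 - 628)*(4731 + √(Y - 1741)) = (-3079 - 628)*(4731 + √(38126/20389 - 1741)) = -3707*(4731 + √(-35459123/20389)) = -3707*(4731 + I*√722976058847/20389) = -17537817 - 3707*I*√722976058847/20389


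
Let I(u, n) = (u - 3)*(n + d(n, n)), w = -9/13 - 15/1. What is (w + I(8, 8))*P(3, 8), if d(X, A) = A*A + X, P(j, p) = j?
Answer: 14988/13 ≈ 1152.9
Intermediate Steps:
d(X, A) = X + A**2 (d(X, A) = A**2 + X = X + A**2)
w = -204/13 (w = -9*1/13 - 15*1 = -9/13 - 15 = -204/13 ≈ -15.692)
I(u, n) = (-3 + u)*(n**2 + 2*n) (I(u, n) = (u - 3)*(n + (n + n**2)) = (-3 + u)*(n**2 + 2*n))
(w + I(8, 8))*P(3, 8) = (-204/13 + 8*(-6 + 8 - 3*8 + 8*(1 + 8)))*3 = (-204/13 + 8*(-6 + 8 - 24 + 8*9))*3 = (-204/13 + 8*(-6 + 8 - 24 + 72))*3 = (-204/13 + 8*50)*3 = (-204/13 + 400)*3 = (4996/13)*3 = 14988/13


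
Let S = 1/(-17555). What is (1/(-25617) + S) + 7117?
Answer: 3200560654723/449706435 ≈ 7117.0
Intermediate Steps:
S = -1/17555 ≈ -5.6964e-5
(1/(-25617) + S) + 7117 = (1/(-25617) - 1/17555) + 7117 = (-1/25617 - 1/17555) + 7117 = -43172/449706435 + 7117 = 3200560654723/449706435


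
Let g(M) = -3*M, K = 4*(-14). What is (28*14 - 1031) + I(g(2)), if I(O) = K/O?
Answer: -1889/3 ≈ -629.67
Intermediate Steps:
K = -56
I(O) = -56/O
(28*14 - 1031) + I(g(2)) = (28*14 - 1031) - 56/((-3*2)) = (392 - 1031) - 56/(-6) = -639 - 56*(-⅙) = -639 + 28/3 = -1889/3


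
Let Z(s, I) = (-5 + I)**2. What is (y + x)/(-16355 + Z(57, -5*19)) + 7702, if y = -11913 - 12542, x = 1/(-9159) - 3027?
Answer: 448550045029/58205445 ≈ 7706.3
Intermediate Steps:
x = -27724294/9159 (x = -1/9159 - 3027 = -27724294/9159 ≈ -3027.0)
y = -24455
(y + x)/(-16355 + Z(57, -5*19)) + 7702 = (-24455 - 27724294/9159)/(-16355 + (-5 - 5*19)**2) + 7702 = -251707639/(9159*(-16355 + (-5 - 95)**2)) + 7702 = -251707639/(9159*(-16355 + (-100)**2)) + 7702 = -251707639/(9159*(-16355 + 10000)) + 7702 = -251707639/9159/(-6355) + 7702 = -251707639/9159*(-1/6355) + 7702 = 251707639/58205445 + 7702 = 448550045029/58205445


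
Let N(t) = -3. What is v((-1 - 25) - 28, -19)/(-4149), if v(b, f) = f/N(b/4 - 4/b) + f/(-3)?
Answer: -38/12447 ≈ -0.0030529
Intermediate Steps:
v(b, f) = -2*f/3 (v(b, f) = f/(-3) + f/(-3) = f*(-⅓) + f*(-⅓) = -f/3 - f/3 = -2*f/3)
v((-1 - 25) - 28, -19)/(-4149) = -⅔*(-19)/(-4149) = (38/3)*(-1/4149) = -38/12447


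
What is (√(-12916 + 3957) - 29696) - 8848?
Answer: -38544 + 17*I*√31 ≈ -38544.0 + 94.652*I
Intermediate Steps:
(√(-12916 + 3957) - 29696) - 8848 = (√(-8959) - 29696) - 8848 = (17*I*√31 - 29696) - 8848 = (-29696 + 17*I*√31) - 8848 = -38544 + 17*I*√31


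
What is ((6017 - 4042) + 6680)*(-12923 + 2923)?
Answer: -86550000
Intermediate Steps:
((6017 - 4042) + 6680)*(-12923 + 2923) = (1975 + 6680)*(-10000) = 8655*(-10000) = -86550000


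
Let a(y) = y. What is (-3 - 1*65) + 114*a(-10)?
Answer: -1208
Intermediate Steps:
(-3 - 1*65) + 114*a(-10) = (-3 - 1*65) + 114*(-10) = (-3 - 65) - 1140 = -68 - 1140 = -1208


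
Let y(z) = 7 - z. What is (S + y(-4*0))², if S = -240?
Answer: 54289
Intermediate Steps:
(S + y(-4*0))² = (-240 + (7 - (-4)*0))² = (-240 + (7 - 1*0))² = (-240 + (7 + 0))² = (-240 + 7)² = (-233)² = 54289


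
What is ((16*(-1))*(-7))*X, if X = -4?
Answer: -448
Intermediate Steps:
((16*(-1))*(-7))*X = ((16*(-1))*(-7))*(-4) = -16*(-7)*(-4) = 112*(-4) = -448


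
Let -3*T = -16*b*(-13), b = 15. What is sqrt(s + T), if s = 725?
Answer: 3*I*sqrt(35) ≈ 17.748*I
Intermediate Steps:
T = -1040 (T = -(-16*15)*(-13)/3 = -(-80)*(-13) = -1/3*3120 = -1040)
sqrt(s + T) = sqrt(725 - 1040) = sqrt(-315) = 3*I*sqrt(35)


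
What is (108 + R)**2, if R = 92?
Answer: 40000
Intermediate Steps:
(108 + R)**2 = (108 + 92)**2 = 200**2 = 40000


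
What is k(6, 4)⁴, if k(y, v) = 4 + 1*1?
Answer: 625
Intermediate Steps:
k(y, v) = 5 (k(y, v) = 4 + 1 = 5)
k(6, 4)⁴ = 5⁴ = 625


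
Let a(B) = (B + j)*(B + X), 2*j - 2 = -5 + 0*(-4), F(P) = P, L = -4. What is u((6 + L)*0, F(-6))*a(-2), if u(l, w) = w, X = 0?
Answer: -42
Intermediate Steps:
j = -3/2 (j = 1 + (-5 + 0*(-4))/2 = 1 + (-5 + 0)/2 = 1 + (1/2)*(-5) = 1 - 5/2 = -3/2 ≈ -1.5000)
a(B) = B*(-3/2 + B) (a(B) = (B - 3/2)*(B + 0) = (-3/2 + B)*B = B*(-3/2 + B))
u((6 + L)*0, F(-6))*a(-2) = -3*(-2)*(-3 + 2*(-2)) = -3*(-2)*(-3 - 4) = -3*(-2)*(-7) = -6*7 = -42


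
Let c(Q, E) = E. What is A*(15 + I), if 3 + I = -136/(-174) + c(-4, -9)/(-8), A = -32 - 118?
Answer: -241975/116 ≈ -2086.0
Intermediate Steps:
A = -150
I = -761/696 (I = -3 + (-136/(-174) - 9/(-8)) = -3 + (-136*(-1/174) - 9*(-⅛)) = -3 + (68/87 + 9/8) = -3 + 1327/696 = -761/696 ≈ -1.0934)
A*(15 + I) = -150*(15 - 761/696) = -150*9679/696 = -241975/116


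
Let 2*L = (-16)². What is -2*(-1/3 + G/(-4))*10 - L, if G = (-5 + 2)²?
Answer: -229/3 ≈ -76.333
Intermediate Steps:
G = 9 (G = (-3)² = 9)
L = 128 (L = (½)*(-16)² = (½)*256 = 128)
-2*(-1/3 + G/(-4))*10 - L = -2*(-1/3 + 9/(-4))*10 - 1*128 = -2*(-1*⅓ + 9*(-¼))*10 - 128 = -2*(-⅓ - 9/4)*10 - 128 = -2*(-31/12)*10 - 128 = (31/6)*10 - 128 = 155/3 - 128 = -229/3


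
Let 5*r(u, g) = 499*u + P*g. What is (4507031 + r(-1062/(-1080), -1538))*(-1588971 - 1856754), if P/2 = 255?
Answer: -59959103957363/4 ≈ -1.4990e+13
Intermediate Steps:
P = 510 (P = 2*255 = 510)
r(u, g) = 102*g + 499*u/5 (r(u, g) = (499*u + 510*g)/5 = 102*g + 499*u/5)
(4507031 + r(-1062/(-1080), -1538))*(-1588971 - 1856754) = (4507031 + (102*(-1538) + 499*(-1062/(-1080))/5))*(-1588971 - 1856754) = (4507031 + (-156876 + 499*(-1062*(-1/1080))/5))*(-3445725) = (4507031 + (-156876 + (499/5)*(59/60)))*(-3445725) = (4507031 + (-156876 + 29441/300))*(-3445725) = (4507031 - 47033359/300)*(-3445725) = (1305075941/300)*(-3445725) = -59959103957363/4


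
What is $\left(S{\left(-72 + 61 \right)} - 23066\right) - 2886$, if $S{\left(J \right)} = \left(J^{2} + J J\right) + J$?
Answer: $-25721$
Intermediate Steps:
$S{\left(J \right)} = J + 2 J^{2}$ ($S{\left(J \right)} = \left(J^{2} + J^{2}\right) + J = 2 J^{2} + J = J + 2 J^{2}$)
$\left(S{\left(-72 + 61 \right)} - 23066\right) - 2886 = \left(\left(-72 + 61\right) \left(1 + 2 \left(-72 + 61\right)\right) - 23066\right) - 2886 = \left(- 11 \left(1 + 2 \left(-11\right)\right) - 23066\right) - 2886 = \left(- 11 \left(1 - 22\right) - 23066\right) - 2886 = \left(\left(-11\right) \left(-21\right) - 23066\right) - 2886 = \left(231 - 23066\right) - 2886 = -22835 - 2886 = -25721$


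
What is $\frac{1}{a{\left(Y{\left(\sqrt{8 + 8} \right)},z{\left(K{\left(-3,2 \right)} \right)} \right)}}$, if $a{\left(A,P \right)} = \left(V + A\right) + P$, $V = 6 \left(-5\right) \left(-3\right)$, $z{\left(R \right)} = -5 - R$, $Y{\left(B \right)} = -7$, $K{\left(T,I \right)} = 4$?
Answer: $\frac{1}{74} \approx 0.013514$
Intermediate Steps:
$V = 90$ ($V = \left(-30\right) \left(-3\right) = 90$)
$a{\left(A,P \right)} = 90 + A + P$ ($a{\left(A,P \right)} = \left(90 + A\right) + P = 90 + A + P$)
$\frac{1}{a{\left(Y{\left(\sqrt{8 + 8} \right)},z{\left(K{\left(-3,2 \right)} \right)} \right)}} = \frac{1}{90 - 7 - 9} = \frac{1}{74}$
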